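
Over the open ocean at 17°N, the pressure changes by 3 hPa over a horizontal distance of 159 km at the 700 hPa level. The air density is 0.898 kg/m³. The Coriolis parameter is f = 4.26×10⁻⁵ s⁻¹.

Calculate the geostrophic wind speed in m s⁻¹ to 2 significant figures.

Pressure gradient: |∂P/∂n| = 300 Pa / 159000 m = 1.89×10⁻³ Pa/m
Geostrophic balance (pressure-gradient force = Coriolis force):
V_g = (1/(fρ)) |∂P/∂n| = 1.89×10⁻³ / (4.26×10⁻⁵ × 0.898) = 49.3 m/s

49 m s⁻¹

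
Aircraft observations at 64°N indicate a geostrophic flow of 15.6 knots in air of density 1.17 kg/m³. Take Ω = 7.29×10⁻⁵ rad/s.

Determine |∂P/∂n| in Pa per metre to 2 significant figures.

Coriolis parameter at 64°N:
f = 2Ω sin φ = 2 × 7.29×10⁻⁵ × sin 64° = 1.31×10⁻⁴ s⁻¹
Wind speed in SI: 15.6 knots = 8.03 m/s
Geostrophic balance rearranged: |∂P/∂n| = f ρ V_g
|∂P/∂n| = 1.31×10⁻⁴ × 1.17 × 8.03 = 1.23×10⁻³ Pa/m

1.2×10⁻³ Pa/m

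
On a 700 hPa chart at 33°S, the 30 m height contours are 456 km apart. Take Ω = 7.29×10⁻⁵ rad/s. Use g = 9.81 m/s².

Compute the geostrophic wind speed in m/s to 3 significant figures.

Coriolis parameter at 33°S:
f = 2Ω sin φ = 2 × 7.29×10⁻⁵ × sin 33° = 7.94×10⁻⁵ s⁻¹
Height gradient: |∂Z/∂n| = 30 m / 456000 m = 6.58×10⁻⁵
On a pressure surface, geostrophic balance gives V_g = (g/f)|∂Z/∂n|:
V_g = 9.81 × 6.58×10⁻⁵ / 7.94×10⁻⁵ = 8.13 m/s

8.13 m/s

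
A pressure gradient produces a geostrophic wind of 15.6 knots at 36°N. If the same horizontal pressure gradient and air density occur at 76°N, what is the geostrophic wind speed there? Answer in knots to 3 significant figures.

With the same pressure gradient and density, V_g ∝ 1/f ∝ 1/sin φ.
V₂ = V₁ · sin φ₁ / sin φ₂ = 15.6 × sin 36° / sin 76°
V₂ = 15.6 × 0.5878/0.9703 = 9.45 knots

9.45 knots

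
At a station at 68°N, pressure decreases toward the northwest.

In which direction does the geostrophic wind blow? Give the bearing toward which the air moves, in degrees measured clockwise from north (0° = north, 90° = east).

The pressure-gradient force points toward the northwest (bearing 315°).
Geostrophic balance: in the Northern Hemisphere the Coriolis force deflects motion to the right, so the geostrophic wind blows 90° to the right of the pressure-gradient force (low pressure on the left).
Rotating 315° by 90° clockwise gives 045° — the wind blows toward the northeast.

045°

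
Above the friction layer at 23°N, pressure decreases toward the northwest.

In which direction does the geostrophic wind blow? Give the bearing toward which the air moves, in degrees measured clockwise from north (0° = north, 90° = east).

The pressure-gradient force points toward the northwest (bearing 315°).
Geostrophic balance: in the Northern Hemisphere the Coriolis force deflects motion to the right, so the geostrophic wind blows 90° to the right of the pressure-gradient force (low pressure on the left).
Rotating 315° by 90° clockwise gives 045° — the wind blows toward the northeast.

045°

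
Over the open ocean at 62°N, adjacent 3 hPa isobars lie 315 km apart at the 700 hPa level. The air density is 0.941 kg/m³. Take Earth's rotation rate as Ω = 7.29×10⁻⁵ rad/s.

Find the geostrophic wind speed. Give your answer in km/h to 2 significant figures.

28 km/h

Coriolis parameter at 62°N:
f = 2Ω sin φ = 2 × 7.29×10⁻⁵ × sin 62° = 1.29×10⁻⁴ s⁻¹
Pressure gradient: |∂P/∂n| = 300 Pa / 315000 m = 9.52×10⁻⁴ Pa/m
Geostrophic balance (pressure-gradient force = Coriolis force):
V_g = (1/(fρ)) |∂P/∂n| = 9.52×10⁻⁴ / (1.29×10⁻⁴ × 0.941) = 7.86 m/s
Converting: 7.86 m/s × 3.6 = 28 km/h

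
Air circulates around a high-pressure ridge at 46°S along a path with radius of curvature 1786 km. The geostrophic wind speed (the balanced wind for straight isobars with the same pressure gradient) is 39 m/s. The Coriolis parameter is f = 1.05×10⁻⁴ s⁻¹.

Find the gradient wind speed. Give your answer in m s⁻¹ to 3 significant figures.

55.3 m s⁻¹

Around a high, pressure-gradient force acts outward with centrifugal, so Coriolis balances both:
fV = (1/ρ)|∂P/∂n| + V²/R  →  V² − fR·V + fR·V_g = 0
With fR = 1.05×10⁻⁴ × 1786×10³ m = 188 m/s:
V = [fR − √((fR)² − 4 fR V_g)]/2 = [188 − √(188² − 4×188×39)]/2 = 55.3 m/s
Supergeostrophic (V > V_g = 39 m/s), as expected around a high.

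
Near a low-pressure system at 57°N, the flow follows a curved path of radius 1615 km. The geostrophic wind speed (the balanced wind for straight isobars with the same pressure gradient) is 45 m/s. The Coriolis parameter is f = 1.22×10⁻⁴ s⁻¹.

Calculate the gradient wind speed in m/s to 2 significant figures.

38 m/s

Around a low, centrifugal force acts outward with Coriolis, so pressure-gradient force balances both:
(1/ρ)|∂P/∂n| = fV + V²/R  →  V² + fR·V − fR·V_g = 0
With fR = 1.22×10⁻⁴ × 1615×10³ m = 197 m/s:
V = [−fR + √((fR)² + 4 fR V_g)]/2 = [−197 + √(197² + 4×197×45)]/2 = 37.8 m/s
Subgeostrophic (V < V_g = 45 m/s), as expected around a low.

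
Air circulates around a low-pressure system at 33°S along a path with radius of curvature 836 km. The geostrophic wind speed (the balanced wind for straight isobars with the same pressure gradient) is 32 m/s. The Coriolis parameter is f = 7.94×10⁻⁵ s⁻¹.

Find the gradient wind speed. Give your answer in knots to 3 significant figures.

45.9 knots

Around a low, centrifugal force acts outward with Coriolis, so pressure-gradient force balances both:
(1/ρ)|∂P/∂n| = fV + V²/R  →  V² + fR·V − fR·V_g = 0
With fR = 7.94×10⁻⁵ × 836×10³ m = 66.4 m/s:
V = [−fR + √((fR)² + 4 fR V_g)]/2 = [−66.4 + √(66.4² + 4×66.4×32)]/2 = 23.6 m/s
Subgeostrophic (V < V_g = 32 m/s), as expected around a low.
Converting: 23.6 m/s × 1.944 = 45.9 knots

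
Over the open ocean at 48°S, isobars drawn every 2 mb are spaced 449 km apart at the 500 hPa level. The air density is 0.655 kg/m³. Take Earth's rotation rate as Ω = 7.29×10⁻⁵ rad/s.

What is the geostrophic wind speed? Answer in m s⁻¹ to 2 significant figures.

Coriolis parameter at 48°S:
f = 2Ω sin φ = 2 × 7.29×10⁻⁵ × sin 48° = 1.08×10⁻⁴ s⁻¹
Pressure gradient: |∂P/∂n| = 200 Pa / 449000 m = 4.45×10⁻⁴ Pa/m
Geostrophic balance (pressure-gradient force = Coriolis force):
V_g = (1/(fρ)) |∂P/∂n| = 4.45×10⁻⁴ / (1.08×10⁻⁴ × 0.655) = 6.28 m/s

6.3 m s⁻¹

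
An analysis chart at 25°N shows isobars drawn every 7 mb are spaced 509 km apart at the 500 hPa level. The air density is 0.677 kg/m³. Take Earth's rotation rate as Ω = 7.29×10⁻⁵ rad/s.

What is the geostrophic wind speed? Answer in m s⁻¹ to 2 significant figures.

33 m s⁻¹

Coriolis parameter at 25°N:
f = 2Ω sin φ = 2 × 7.29×10⁻⁵ × sin 25° = 6.16×10⁻⁵ s⁻¹
Pressure gradient: |∂P/∂n| = 700 Pa / 509000 m = 1.38×10⁻³ Pa/m
Geostrophic balance (pressure-gradient force = Coriolis force):
V_g = (1/(fρ)) |∂P/∂n| = 1.38×10⁻³ / (6.16×10⁻⁵ × 0.677) = 33.0 m/s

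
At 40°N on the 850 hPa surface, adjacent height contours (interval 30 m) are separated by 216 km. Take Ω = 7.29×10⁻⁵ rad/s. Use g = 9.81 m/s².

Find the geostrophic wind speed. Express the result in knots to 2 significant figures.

28 knots

Coriolis parameter at 40°N:
f = 2Ω sin φ = 2 × 7.29×10⁻⁵ × sin 40° = 9.37×10⁻⁵ s⁻¹
Height gradient: |∂Z/∂n| = 30 m / 216000 m = 1.39×10⁻⁴
On a pressure surface, geostrophic balance gives V_g = (g/f)|∂Z/∂n|:
V_g = 9.81 × 1.39×10⁻⁴ / 9.37×10⁻⁵ = 14.5 m/s
Converting: 14.5 m/s × 1.944 = 28 knots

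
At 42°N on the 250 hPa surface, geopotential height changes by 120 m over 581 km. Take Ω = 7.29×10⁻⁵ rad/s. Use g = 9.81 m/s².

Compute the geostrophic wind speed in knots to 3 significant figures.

40.4 knots

Coriolis parameter at 42°N:
f = 2Ω sin φ = 2 × 7.29×10⁻⁵ × sin 42° = 9.76×10⁻⁵ s⁻¹
Height gradient: |∂Z/∂n| = 120 m / 581000 m = 2.07×10⁻⁴
On a pressure surface, geostrophic balance gives V_g = (g/f)|∂Z/∂n|:
V_g = 9.81 × 2.07×10⁻⁴ / 9.76×10⁻⁵ = 20.8 m/s
Converting: 20.8 m/s × 1.944 = 40.4 knots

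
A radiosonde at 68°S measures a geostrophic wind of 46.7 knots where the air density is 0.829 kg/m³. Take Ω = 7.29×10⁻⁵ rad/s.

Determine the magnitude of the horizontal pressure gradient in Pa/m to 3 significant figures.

Coriolis parameter at 68°S:
f = 2Ω sin φ = 2 × 7.29×10⁻⁵ × sin 68° = 1.35×10⁻⁴ s⁻¹
Wind speed in SI: 46.7 knots = 24.0 m/s
Geostrophic balance rearranged: |∂P/∂n| = f ρ V_g
|∂P/∂n| = 1.35×10⁻⁴ × 0.829 × 24.0 = 2.69×10⁻³ Pa/m

2.69×10⁻³ Pa/m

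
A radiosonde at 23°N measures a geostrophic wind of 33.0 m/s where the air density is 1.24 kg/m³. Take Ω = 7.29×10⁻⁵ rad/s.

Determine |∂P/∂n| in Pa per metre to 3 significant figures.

2.33×10⁻³ Pa/m

Coriolis parameter at 23°N:
f = 2Ω sin φ = 2 × 7.29×10⁻⁵ × sin 23° = 5.70×10⁻⁵ s⁻¹
Geostrophic balance rearranged: |∂P/∂n| = f ρ V_g
|∂P/∂n| = 5.70×10⁻⁵ × 1.24 × 33.0 = 2.33×10⁻³ Pa/m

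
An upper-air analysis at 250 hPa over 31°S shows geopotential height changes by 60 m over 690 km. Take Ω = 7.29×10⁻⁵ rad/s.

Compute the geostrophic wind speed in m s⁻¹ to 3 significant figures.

11.4 m s⁻¹

Coriolis parameter at 31°S:
f = 2Ω sin φ = 2 × 7.29×10⁻⁵ × sin 31° = 7.51×10⁻⁵ s⁻¹
Height gradient: |∂Z/∂n| = 60 m / 690000 m = 8.70×10⁻⁵
On a pressure surface, geostrophic balance gives V_g = (g/f)|∂Z/∂n|:
V_g = 9.81 × 8.70×10⁻⁵ / 7.51×10⁻⁵ = 11.4 m/s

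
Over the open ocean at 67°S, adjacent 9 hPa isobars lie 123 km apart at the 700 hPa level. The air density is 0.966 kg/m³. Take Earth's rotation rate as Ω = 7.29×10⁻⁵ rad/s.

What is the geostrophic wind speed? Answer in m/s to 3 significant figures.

56.4 m/s

Coriolis parameter at 67°S:
f = 2Ω sin φ = 2 × 7.29×10⁻⁵ × sin 67° = 1.34×10⁻⁴ s⁻¹
Pressure gradient: |∂P/∂n| = 900 Pa / 123000 m = 7.32×10⁻³ Pa/m
Geostrophic balance (pressure-gradient force = Coriolis force):
V_g = (1/(fρ)) |∂P/∂n| = 7.32×10⁻³ / (1.34×10⁻⁴ × 0.966) = 56.4 m/s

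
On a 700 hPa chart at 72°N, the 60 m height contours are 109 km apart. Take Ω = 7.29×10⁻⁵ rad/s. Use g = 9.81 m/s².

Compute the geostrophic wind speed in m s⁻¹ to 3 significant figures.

Coriolis parameter at 72°N:
f = 2Ω sin φ = 2 × 7.29×10⁻⁵ × sin 72° = 1.39×10⁻⁴ s⁻¹
Height gradient: |∂Z/∂n| = 60 m / 109000 m = 5.50×10⁻⁴
On a pressure surface, geostrophic balance gives V_g = (g/f)|∂Z/∂n|:
V_g = 9.81 × 5.50×10⁻⁴ / 1.39×10⁻⁴ = 38.9 m/s

38.9 m s⁻¹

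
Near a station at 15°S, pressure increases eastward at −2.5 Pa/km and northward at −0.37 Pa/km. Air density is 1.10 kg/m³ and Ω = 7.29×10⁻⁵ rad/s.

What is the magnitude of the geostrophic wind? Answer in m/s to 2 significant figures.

61 m/s

Coriolis parameter at 15°S:
f = 2Ω sin φ = 2 × 7.29×10⁻⁵ × sin 15° = 3.77×10⁻⁵ s⁻¹
In the Southern Hemisphere f is negative: f = −3.77×10⁻⁵ s⁻¹.
Component geostrophic relations (x east, y north):
u_g = −(1/(fρ)) ∂P/∂y,  v_g = (1/(fρ)) ∂P/∂x
u_g = −(−0.37×10⁻³)/(−3.77×10⁻⁵ × 1.10) = −8.91 m/s;  v_g = (−2.5×10⁻³)/(−3.77×10⁻⁵ × 1.10) = 60.2 m/s
|V_g| = √(u_g² + v_g²) = 60.9 m/s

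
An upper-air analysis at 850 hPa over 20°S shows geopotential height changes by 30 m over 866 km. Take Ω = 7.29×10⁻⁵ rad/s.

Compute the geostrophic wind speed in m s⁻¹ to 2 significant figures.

Coriolis parameter at 20°S:
f = 2Ω sin φ = 2 × 7.29×10⁻⁵ × sin 20° = 4.99×10⁻⁵ s⁻¹
Height gradient: |∂Z/∂n| = 30 m / 866000 m = 3.46×10⁻⁵
On a pressure surface, geostrophic balance gives V_g = (g/f)|∂Z/∂n|:
V_g = 9.81 × 3.46×10⁻⁵ / 4.99×10⁻⁵ = 6.81 m/s

6.8 m s⁻¹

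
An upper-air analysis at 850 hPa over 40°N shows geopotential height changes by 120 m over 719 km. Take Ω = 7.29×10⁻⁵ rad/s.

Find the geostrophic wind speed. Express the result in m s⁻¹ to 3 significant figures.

17.5 m s⁻¹

Coriolis parameter at 40°N:
f = 2Ω sin φ = 2 × 7.29×10⁻⁵ × sin 40° = 9.37×10⁻⁵ s⁻¹
Height gradient: |∂Z/∂n| = 120 m / 719000 m = 1.67×10⁻⁴
On a pressure surface, geostrophic balance gives V_g = (g/f)|∂Z/∂n|:
V_g = 9.81 × 1.67×10⁻⁴ / 9.37×10⁻⁵ = 17.5 m/s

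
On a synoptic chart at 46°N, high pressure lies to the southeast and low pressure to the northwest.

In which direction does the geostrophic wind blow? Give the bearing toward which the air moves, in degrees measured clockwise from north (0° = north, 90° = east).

045°

The pressure-gradient force points toward the northwest (bearing 315°).
Geostrophic balance: in the Northern Hemisphere the Coriolis force deflects motion to the right, so the geostrophic wind blows 90° to the right of the pressure-gradient force (low pressure on the left).
Rotating 315° by 90° clockwise gives 045° — the wind blows toward the northeast.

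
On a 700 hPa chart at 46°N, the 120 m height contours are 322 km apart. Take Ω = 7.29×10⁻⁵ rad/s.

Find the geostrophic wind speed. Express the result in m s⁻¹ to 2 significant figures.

Coriolis parameter at 46°N:
f = 2Ω sin φ = 2 × 7.29×10⁻⁵ × sin 46° = 1.05×10⁻⁴ s⁻¹
Height gradient: |∂Z/∂n| = 120 m / 322000 m = 3.73×10⁻⁴
On a pressure surface, geostrophic balance gives V_g = (g/f)|∂Z/∂n|:
V_g = 9.81 × 3.73×10⁻⁴ / 1.05×10⁻⁴ = 34.9 m/s

35 m s⁻¹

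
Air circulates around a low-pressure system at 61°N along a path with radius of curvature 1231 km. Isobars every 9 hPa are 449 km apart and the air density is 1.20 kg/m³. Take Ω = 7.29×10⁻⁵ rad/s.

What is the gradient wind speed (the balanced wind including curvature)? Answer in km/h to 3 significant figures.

43.8 km/h

Coriolis parameter at 61°N:
f = 2Ω sin φ = 2 × 7.29×10⁻⁵ × sin 61° = 1.28×10⁻⁴ s⁻¹
Pressure gradient: |∂P/∂n| = 900 Pa / 449000 m = 2.00×10⁻³ Pa/m
Geostrophic speed: V_g = |∂P/∂n|/(fρ) = 2.00×10⁻³/(1.28×10⁻⁴ × 1.20) = 13.1 m/s
Around a low, centrifugal force acts outward with Coriolis, so pressure-gradient force balances both:
(1/ρ)|∂P/∂n| = fV + V²/R  →  V² + fR·V − fR·V_g = 0
With fR = 1.28×10⁻⁴ × 1231×10³ m = 157 m/s:
V = [−fR + √((fR)² + 4 fR V_g)]/2 = [−157 + √(157² + 4×157×13.1)]/2 = 12.2 m/s
Subgeostrophic (V < V_g = 13.1 m/s), as expected around a low.
Converting: 12.2 m/s × 3.6 = 43.8 km/h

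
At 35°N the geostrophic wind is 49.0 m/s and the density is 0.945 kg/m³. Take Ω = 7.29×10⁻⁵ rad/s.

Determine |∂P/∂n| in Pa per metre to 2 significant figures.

3.9×10⁻³ Pa/m

Coriolis parameter at 35°N:
f = 2Ω sin φ = 2 × 7.29×10⁻⁵ × sin 35° = 8.36×10⁻⁵ s⁻¹
Geostrophic balance rearranged: |∂P/∂n| = f ρ V_g
|∂P/∂n| = 8.36×10⁻⁵ × 0.945 × 49.0 = 3.87×10⁻³ Pa/m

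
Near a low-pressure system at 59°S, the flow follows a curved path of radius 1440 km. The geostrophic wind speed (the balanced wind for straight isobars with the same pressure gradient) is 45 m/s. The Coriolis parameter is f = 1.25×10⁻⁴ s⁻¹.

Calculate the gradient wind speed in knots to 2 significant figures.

72 knots

Around a low, centrifugal force acts outward with Coriolis, so pressure-gradient force balances both:
(1/ρ)|∂P/∂n| = fV + V²/R  →  V² + fR·V − fR·V_g = 0
With fR = 1.25×10⁻⁴ × 1440×10³ m = 180 m/s:
V = [−fR + √((fR)² + 4 fR V_g)]/2 = [−180 + √(180² + 4×180×45)]/2 = 37.3 m/s
Subgeostrophic (V < V_g = 45 m/s), as expected around a low.
Converting: 37.3 m/s × 1.944 = 72 knots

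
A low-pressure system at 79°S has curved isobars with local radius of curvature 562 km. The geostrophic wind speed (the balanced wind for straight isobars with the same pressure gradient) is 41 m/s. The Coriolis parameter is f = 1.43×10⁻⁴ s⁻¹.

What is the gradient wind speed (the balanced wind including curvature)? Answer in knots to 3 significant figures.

58.1 knots

Around a low, centrifugal force acts outward with Coriolis, so pressure-gradient force balances both:
(1/ρ)|∂P/∂n| = fV + V²/R  →  V² + fR·V − fR·V_g = 0
With fR = 1.43×10⁻⁴ × 562×10³ m = 80.4 m/s:
V = [−fR + √((fR)² + 4 fR V_g)]/2 = [−80.4 + √(80.4² + 4×80.4×41)]/2 = 29.9 m/s
Subgeostrophic (V < V_g = 41 m/s), as expected around a low.
Converting: 29.9 m/s × 1.944 = 58.1 knots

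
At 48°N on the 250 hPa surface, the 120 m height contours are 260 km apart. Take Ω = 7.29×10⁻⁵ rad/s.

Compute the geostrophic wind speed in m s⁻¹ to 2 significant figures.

Coriolis parameter at 48°N:
f = 2Ω sin φ = 2 × 7.29×10⁻⁵ × sin 48° = 1.08×10⁻⁴ s⁻¹
Height gradient: |∂Z/∂n| = 120 m / 260000 m = 4.62×10⁻⁴
On a pressure surface, geostrophic balance gives V_g = (g/f)|∂Z/∂n|:
V_g = 9.81 × 4.62×10⁻⁴ / 1.08×10⁻⁴ = 41.8 m/s

42 m s⁻¹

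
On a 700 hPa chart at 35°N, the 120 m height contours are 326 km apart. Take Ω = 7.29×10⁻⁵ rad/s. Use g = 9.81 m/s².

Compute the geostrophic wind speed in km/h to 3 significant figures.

Coriolis parameter at 35°N:
f = 2Ω sin φ = 2 × 7.29×10⁻⁵ × sin 35° = 8.36×10⁻⁵ s⁻¹
Height gradient: |∂Z/∂n| = 120 m / 326000 m = 3.68×10⁻⁴
On a pressure surface, geostrophic balance gives V_g = (g/f)|∂Z/∂n|:
V_g = 9.81 × 3.68×10⁻⁴ / 8.36×10⁻⁵ = 43.2 m/s
Converting: 43.2 m/s × 3.6 = 155 km/h

155 km/h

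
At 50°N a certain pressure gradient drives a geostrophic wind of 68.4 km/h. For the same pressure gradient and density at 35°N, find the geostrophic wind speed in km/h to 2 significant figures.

With the same pressure gradient and density, V_g ∝ 1/f ∝ 1/sin φ.
V₂ = V₁ · sin φ₁ / sin φ₂ = 68.4 × sin 50° / sin 35°
V₂ = 68.4 × 0.7660/0.5736 = 91 km/h

91 km/h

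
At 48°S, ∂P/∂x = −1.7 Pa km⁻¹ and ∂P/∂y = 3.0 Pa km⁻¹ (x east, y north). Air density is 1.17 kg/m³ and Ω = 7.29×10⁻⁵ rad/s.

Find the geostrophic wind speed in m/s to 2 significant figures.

Coriolis parameter at 48°S:
f = 2Ω sin φ = 2 × 7.29×10⁻⁵ × sin 48° = 1.08×10⁻⁴ s⁻¹
In the Southern Hemisphere f is negative: f = −1.08×10⁻⁴ s⁻¹.
Component geostrophic relations (x east, y north):
u_g = −(1/(fρ)) ∂P/∂y,  v_g = (1/(fρ)) ∂P/∂x
u_g = −(3.0×10⁻³)/(−1.08×10⁻⁴ × 1.17) = 23.7 m/s;  v_g = (−1.7×10⁻³)/(−1.08×10⁻⁴ × 1.17) = 13.4 m/s
|V_g| = √(u_g² + v_g²) = 27.2 m/s

27 m/s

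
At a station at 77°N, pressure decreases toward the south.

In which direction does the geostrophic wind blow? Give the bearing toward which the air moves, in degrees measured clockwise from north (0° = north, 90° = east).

The pressure-gradient force points toward the south (bearing 180°).
Geostrophic balance: in the Northern Hemisphere the Coriolis force deflects motion to the right, so the geostrophic wind blows 90° to the right of the pressure-gradient force (low pressure on the left).
Rotating 180° by 90° clockwise gives 270° — the wind blows toward the west.

270°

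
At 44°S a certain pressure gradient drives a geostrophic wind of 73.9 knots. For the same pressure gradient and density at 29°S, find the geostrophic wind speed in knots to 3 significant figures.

106 knots

With the same pressure gradient and density, V_g ∝ 1/f ∝ 1/sin φ.
V₂ = V₁ · sin φ₁ / sin φ₂ = 73.9 × sin 44° / sin 29°
V₂ = 73.9 × 0.6947/0.4848 = 106 knots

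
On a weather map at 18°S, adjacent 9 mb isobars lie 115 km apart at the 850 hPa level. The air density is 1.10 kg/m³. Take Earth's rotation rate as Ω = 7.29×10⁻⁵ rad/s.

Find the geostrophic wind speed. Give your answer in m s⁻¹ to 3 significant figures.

Coriolis parameter at 18°S:
f = 2Ω sin φ = 2 × 7.29×10⁻⁵ × sin 18° = 4.51×10⁻⁵ s⁻¹
Pressure gradient: |∂P/∂n| = 900 Pa / 115000 m = 7.83×10⁻³ Pa/m
Geostrophic balance (pressure-gradient force = Coriolis force):
V_g = (1/(fρ)) |∂P/∂n| = 7.83×10⁻³ / (4.51×10⁻⁵ × 1.10) = 158 m/s

158 m s⁻¹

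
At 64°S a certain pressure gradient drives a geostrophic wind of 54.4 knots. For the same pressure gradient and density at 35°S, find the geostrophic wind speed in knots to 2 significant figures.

85 knots

With the same pressure gradient and density, V_g ∝ 1/f ∝ 1/sin φ.
V₂ = V₁ · sin φ₁ / sin φ₂ = 54.4 × sin 64° / sin 35°
V₂ = 54.4 × 0.8988/0.5736 = 85 knots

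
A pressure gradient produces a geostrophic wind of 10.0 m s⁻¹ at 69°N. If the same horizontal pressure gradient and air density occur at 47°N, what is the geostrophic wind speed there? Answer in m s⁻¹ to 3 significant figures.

With the same pressure gradient and density, V_g ∝ 1/f ∝ 1/sin φ.
V₂ = V₁ · sin φ₁ / sin φ₂ = 10.0 × sin 69° / sin 47°
V₂ = 10.0 × 0.9336/0.7314 = 12.8 m s⁻¹

12.8 m s⁻¹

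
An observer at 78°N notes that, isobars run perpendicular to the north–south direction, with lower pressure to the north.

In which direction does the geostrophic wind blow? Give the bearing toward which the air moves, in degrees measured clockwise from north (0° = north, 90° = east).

The pressure-gradient force points toward the north (bearing 000°).
Geostrophic balance: in the Northern Hemisphere the Coriolis force deflects motion to the right, so the geostrophic wind blows 90° to the right of the pressure-gradient force (low pressure on the left).
Rotating 000° by 90° clockwise gives 090° — the wind blows toward the east.

090°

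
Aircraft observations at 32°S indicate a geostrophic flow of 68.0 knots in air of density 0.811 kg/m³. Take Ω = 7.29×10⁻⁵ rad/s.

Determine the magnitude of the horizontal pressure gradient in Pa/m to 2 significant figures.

2.2×10⁻³ Pa/m

Coriolis parameter at 32°S:
f = 2Ω sin φ = 2 × 7.29×10⁻⁵ × sin 32° = 7.73×10⁻⁵ s⁻¹
Wind speed in SI: 68.0 knots = 35.0 m/s
Geostrophic balance rearranged: |∂P/∂n| = f ρ V_g
|∂P/∂n| = 7.73×10⁻⁵ × 0.811 × 35.0 = 2.19×10⁻³ Pa/m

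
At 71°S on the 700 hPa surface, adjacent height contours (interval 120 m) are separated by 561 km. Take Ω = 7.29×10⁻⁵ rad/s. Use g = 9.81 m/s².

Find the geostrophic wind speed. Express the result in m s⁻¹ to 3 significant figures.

Coriolis parameter at 71°S:
f = 2Ω sin φ = 2 × 7.29×10⁻⁵ × sin 71° = 1.38×10⁻⁴ s⁻¹
Height gradient: |∂Z/∂n| = 120 m / 561000 m = 2.14×10⁻⁴
On a pressure surface, geostrophic balance gives V_g = (g/f)|∂Z/∂n|:
V_g = 9.81 × 2.14×10⁻⁴ / 1.38×10⁻⁴ = 15.2 m/s

15.2 m s⁻¹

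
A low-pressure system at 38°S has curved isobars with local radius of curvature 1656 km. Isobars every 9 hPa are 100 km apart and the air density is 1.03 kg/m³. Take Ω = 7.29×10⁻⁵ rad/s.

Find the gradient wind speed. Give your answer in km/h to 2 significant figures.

Coriolis parameter at 38°S:
f = 2Ω sin φ = 2 × 7.29×10⁻⁵ × sin 38° = 8.98×10⁻⁵ s⁻¹
Pressure gradient: |∂P/∂n| = 900 Pa / 100000 m = 9.00×10⁻³ Pa/m
Geostrophic speed: V_g = |∂P/∂n|/(fρ) = 9.00×10⁻³/(8.98×10⁻⁵ × 1.03) = 97.3 m/s
Around a low, centrifugal force acts outward with Coriolis, so pressure-gradient force balances both:
(1/ρ)|∂P/∂n| = fV + V²/R  →  V² + fR·V − fR·V_g = 0
With fR = 8.98×10⁻⁵ × 1656×10³ m = 149 m/s:
V = [−fR + √((fR)² + 4 fR V_g)]/2 = [−149 + √(149² + 4×149×97.3)]/2 = 67.1 m/s
Subgeostrophic (V < V_g = 97.3 m/s), as expected around a low.
Converting: 67.1 m/s × 3.6 = 240 km/h

240 km/h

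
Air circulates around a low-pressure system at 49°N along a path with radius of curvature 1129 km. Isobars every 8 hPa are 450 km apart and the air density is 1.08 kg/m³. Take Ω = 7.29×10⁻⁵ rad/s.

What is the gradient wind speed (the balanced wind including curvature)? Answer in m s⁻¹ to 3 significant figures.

13.5 m s⁻¹

Coriolis parameter at 49°N:
f = 2Ω sin φ = 2 × 7.29×10⁻⁵ × sin 49° = 1.10×10⁻⁴ s⁻¹
Pressure gradient: |∂P/∂n| = 800 Pa / 450000 m = 1.78×10⁻³ Pa/m
Geostrophic speed: V_g = |∂P/∂n|/(fρ) = 1.78×10⁻³/(1.10×10⁻⁴ × 1.08) = 15.0 m/s
Around a low, centrifugal force acts outward with Coriolis, so pressure-gradient force balances both:
(1/ρ)|∂P/∂n| = fV + V²/R  →  V² + fR·V − fR·V_g = 0
With fR = 1.10×10⁻⁴ × 1129×10³ m = 124 m/s:
V = [−fR + √((fR)² + 4 fR V_g)]/2 = [−124 + √(124² + 4×124×15)]/2 = 13.5 m/s
Subgeostrophic (V < V_g = 15 m/s), as expected around a low.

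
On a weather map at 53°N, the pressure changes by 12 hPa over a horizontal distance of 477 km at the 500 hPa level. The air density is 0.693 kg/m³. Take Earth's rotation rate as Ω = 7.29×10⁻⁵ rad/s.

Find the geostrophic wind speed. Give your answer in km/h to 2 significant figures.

110 km/h

Coriolis parameter at 53°N:
f = 2Ω sin φ = 2 × 7.29×10⁻⁵ × sin 53° = 1.16×10⁻⁴ s⁻¹
Pressure gradient: |∂P/∂n| = 1200 Pa / 477000 m = 2.52×10⁻³ Pa/m
Geostrophic balance (pressure-gradient force = Coriolis force):
V_g = (1/(fρ)) |∂P/∂n| = 2.52×10⁻³ / (1.16×10⁻⁴ × 0.693) = 31.2 m/s
Converting: 31.2 m/s × 3.6 = 110 km/h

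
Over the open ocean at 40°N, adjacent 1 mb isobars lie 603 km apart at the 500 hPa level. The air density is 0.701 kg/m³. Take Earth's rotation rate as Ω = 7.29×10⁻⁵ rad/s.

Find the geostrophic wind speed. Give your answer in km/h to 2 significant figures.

Coriolis parameter at 40°N:
f = 2Ω sin φ = 2 × 7.29×10⁻⁵ × sin 40° = 9.37×10⁻⁵ s⁻¹
Pressure gradient: |∂P/∂n| = 100 Pa / 603000 m = 1.66×10⁻⁴ Pa/m
Geostrophic balance (pressure-gradient force = Coriolis force):
V_g = (1/(fρ)) |∂P/∂n| = 1.66×10⁻⁴ / (9.37×10⁻⁵ × 0.701) = 2.52 m/s
Converting: 2.52 m/s × 3.6 = 9.1 km/h

9.1 km/h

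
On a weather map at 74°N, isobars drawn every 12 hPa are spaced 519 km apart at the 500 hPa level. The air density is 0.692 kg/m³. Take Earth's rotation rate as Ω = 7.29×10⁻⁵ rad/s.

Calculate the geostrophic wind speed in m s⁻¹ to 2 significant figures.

Coriolis parameter at 74°N:
f = 2Ω sin φ = 2 × 7.29×10⁻⁵ × sin 74° = 1.40×10⁻⁴ s⁻¹
Pressure gradient: |∂P/∂n| = 1200 Pa / 519000 m = 2.31×10⁻³ Pa/m
Geostrophic balance (pressure-gradient force = Coriolis force):
V_g = (1/(fρ)) |∂P/∂n| = 2.31×10⁻³ / (1.40×10⁻⁴ × 0.692) = 23.8 m/s

24 m s⁻¹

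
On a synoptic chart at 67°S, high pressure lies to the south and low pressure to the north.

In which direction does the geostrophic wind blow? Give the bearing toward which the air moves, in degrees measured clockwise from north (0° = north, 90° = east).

270°

The pressure-gradient force points toward the north (bearing 000°).
Geostrophic balance: in the Southern Hemisphere the Coriolis force deflects motion to the left, so the geostrophic wind blows 90° to the left of the pressure-gradient force (low pressure on the right).
Rotating 000° by 90° counterclockwise gives 270° — the wind blows toward the west.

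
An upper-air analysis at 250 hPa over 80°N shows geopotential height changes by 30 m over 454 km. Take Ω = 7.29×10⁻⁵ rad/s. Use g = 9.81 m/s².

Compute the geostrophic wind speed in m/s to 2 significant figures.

Coriolis parameter at 80°N:
f = 2Ω sin φ = 2 × 7.29×10⁻⁵ × sin 80° = 1.44×10⁻⁴ s⁻¹
Height gradient: |∂Z/∂n| = 30 m / 454000 m = 6.61×10⁻⁵
On a pressure surface, geostrophic balance gives V_g = (g/f)|∂Z/∂n|:
V_g = 9.81 × 6.61×10⁻⁵ / 1.44×10⁻⁴ = 4.51 m/s

4.5 m/s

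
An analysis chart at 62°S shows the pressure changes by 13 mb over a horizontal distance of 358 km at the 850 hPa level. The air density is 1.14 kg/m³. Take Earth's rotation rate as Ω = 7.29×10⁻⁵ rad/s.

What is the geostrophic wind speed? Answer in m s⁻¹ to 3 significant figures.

24.7 m s⁻¹

Coriolis parameter at 62°S:
f = 2Ω sin φ = 2 × 7.29×10⁻⁵ × sin 62° = 1.29×10⁻⁴ s⁻¹
Pressure gradient: |∂P/∂n| = 1300 Pa / 358000 m = 3.63×10⁻³ Pa/m
Geostrophic balance (pressure-gradient force = Coriolis force):
V_g = (1/(fρ)) |∂P/∂n| = 3.63×10⁻³ / (1.29×10⁻⁴ × 1.14) = 24.7 m/s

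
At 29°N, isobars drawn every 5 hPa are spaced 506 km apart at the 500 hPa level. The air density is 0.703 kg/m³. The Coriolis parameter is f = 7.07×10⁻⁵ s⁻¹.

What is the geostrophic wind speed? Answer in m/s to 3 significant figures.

19.9 m/s

Pressure gradient: |∂P/∂n| = 500 Pa / 506000 m = 9.88×10⁻⁴ Pa/m
Geostrophic balance (pressure-gradient force = Coriolis force):
V_g = (1/(fρ)) |∂P/∂n| = 9.88×10⁻⁴ / (7.07×10⁻⁵ × 0.703) = 19.9 m/s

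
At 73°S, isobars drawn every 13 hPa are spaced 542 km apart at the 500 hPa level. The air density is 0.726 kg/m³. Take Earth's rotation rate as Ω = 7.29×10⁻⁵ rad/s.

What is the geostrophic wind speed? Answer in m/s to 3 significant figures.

23.7 m/s

Coriolis parameter at 73°S:
f = 2Ω sin φ = 2 × 7.29×10⁻⁵ × sin 73° = 1.39×10⁻⁴ s⁻¹
Pressure gradient: |∂P/∂n| = 1300 Pa / 542000 m = 2.40×10⁻³ Pa/m
Geostrophic balance (pressure-gradient force = Coriolis force):
V_g = (1/(fρ)) |∂P/∂n| = 2.40×10⁻³ / (1.39×10⁻⁴ × 0.726) = 23.7 m/s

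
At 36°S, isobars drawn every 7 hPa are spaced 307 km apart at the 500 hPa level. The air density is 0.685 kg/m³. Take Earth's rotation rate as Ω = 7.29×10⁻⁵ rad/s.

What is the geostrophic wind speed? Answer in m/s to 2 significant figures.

39 m/s

Coriolis parameter at 36°S:
f = 2Ω sin φ = 2 × 7.29×10⁻⁵ × sin 36° = 8.57×10⁻⁵ s⁻¹
Pressure gradient: |∂P/∂n| = 700 Pa / 307000 m = 2.28×10⁻³ Pa/m
Geostrophic balance (pressure-gradient force = Coriolis force):
V_g = (1/(fρ)) |∂P/∂n| = 2.28×10⁻³ / (8.57×10⁻⁵ × 0.685) = 38.8 m/s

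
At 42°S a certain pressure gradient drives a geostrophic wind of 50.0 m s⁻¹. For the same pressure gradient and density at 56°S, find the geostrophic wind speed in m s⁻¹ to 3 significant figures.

40.4 m s⁻¹

With the same pressure gradient and density, V_g ∝ 1/f ∝ 1/sin φ.
V₂ = V₁ · sin φ₁ / sin φ₂ = 50.0 × sin 42° / sin 56°
V₂ = 50.0 × 0.6691/0.8290 = 40.4 m s⁻¹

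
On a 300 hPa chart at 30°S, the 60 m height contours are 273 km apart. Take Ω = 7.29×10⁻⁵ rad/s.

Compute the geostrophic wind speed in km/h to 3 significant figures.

Coriolis parameter at 30°S:
f = 2Ω sin φ = 2 × 7.29×10⁻⁵ × sin 30° = 7.29×10⁻⁵ s⁻¹
Height gradient: |∂Z/∂n| = 60 m / 273000 m = 2.20×10⁻⁴
On a pressure surface, geostrophic balance gives V_g = (g/f)|∂Z/∂n|:
V_g = 9.81 × 2.20×10⁻⁴ / 7.29×10⁻⁵ = 29.6 m/s
Converting: 29.6 m/s × 3.6 = 106 km/h

106 km/h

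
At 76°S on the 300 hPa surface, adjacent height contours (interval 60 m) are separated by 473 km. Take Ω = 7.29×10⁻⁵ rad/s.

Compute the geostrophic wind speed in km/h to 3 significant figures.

31.7 km/h

Coriolis parameter at 76°S:
f = 2Ω sin φ = 2 × 7.29×10⁻⁵ × sin 76° = 1.41×10⁻⁴ s⁻¹
Height gradient: |∂Z/∂n| = 60 m / 473000 m = 1.27×10⁻⁴
On a pressure surface, geostrophic balance gives V_g = (g/f)|∂Z/∂n|:
V_g = 9.81 × 1.27×10⁻⁴ / 1.41×10⁻⁴ = 8.80 m/s
Converting: 8.80 m/s × 3.6 = 31.7 km/h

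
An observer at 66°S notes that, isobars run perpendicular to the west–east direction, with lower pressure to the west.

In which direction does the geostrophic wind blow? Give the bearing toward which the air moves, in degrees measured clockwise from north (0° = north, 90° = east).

The pressure-gradient force points toward the west (bearing 270°).
Geostrophic balance: in the Southern Hemisphere the Coriolis force deflects motion to the left, so the geostrophic wind blows 90° to the left of the pressure-gradient force (low pressure on the right).
Rotating 270° by 90° counterclockwise gives 180° — the wind blows toward the south.

180°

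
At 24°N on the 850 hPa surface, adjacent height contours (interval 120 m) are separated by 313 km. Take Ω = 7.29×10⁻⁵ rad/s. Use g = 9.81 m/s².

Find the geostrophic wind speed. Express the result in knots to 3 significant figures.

Coriolis parameter at 24°N:
f = 2Ω sin φ = 2 × 7.29×10⁻⁵ × sin 24° = 5.93×10⁻⁵ s⁻¹
Height gradient: |∂Z/∂n| = 120 m / 313000 m = 3.83×10⁻⁴
On a pressure surface, geostrophic balance gives V_g = (g/f)|∂Z/∂n|:
V_g = 9.81 × 3.83×10⁻⁴ / 5.93×10⁻⁵ = 63.4 m/s
Converting: 63.4 m/s × 1.944 = 123 knots

123 knots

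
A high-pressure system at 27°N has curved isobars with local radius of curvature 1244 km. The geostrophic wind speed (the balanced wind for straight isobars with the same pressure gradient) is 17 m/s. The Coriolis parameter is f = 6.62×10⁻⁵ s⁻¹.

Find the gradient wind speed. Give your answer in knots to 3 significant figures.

46.6 knots

Around a high, pressure-gradient force acts outward with centrifugal, so Coriolis balances both:
fV = (1/ρ)|∂P/∂n| + V²/R  →  V² − fR·V + fR·V_g = 0
With fR = 6.62×10⁻⁵ × 1244×10³ m = 82.4 m/s:
V = [fR − √((fR)² − 4 fR V_g)]/2 = [82.4 − √(82.4² − 4×82.4×17)]/2 = 24 m/s
Supergeostrophic (V > V_g = 17 m/s), as expected around a high.
Converting: 24 m/s × 1.944 = 46.6 knots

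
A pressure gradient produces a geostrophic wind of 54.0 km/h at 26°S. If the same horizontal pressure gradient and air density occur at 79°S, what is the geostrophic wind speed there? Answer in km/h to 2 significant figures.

With the same pressure gradient and density, V_g ∝ 1/f ∝ 1/sin φ.
V₂ = V₁ · sin φ₁ / sin φ₂ = 54.0 × sin 26° / sin 79°
V₂ = 54.0 × 0.4384/0.9816 = 24 km/h

24 km/h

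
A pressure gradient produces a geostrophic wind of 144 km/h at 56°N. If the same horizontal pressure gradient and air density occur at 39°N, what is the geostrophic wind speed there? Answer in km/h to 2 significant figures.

190 km/h

With the same pressure gradient and density, V_g ∝ 1/f ∝ 1/sin φ.
V₂ = V₁ · sin φ₁ / sin φ₂ = 144 × sin 56° / sin 39°
V₂ = 144 × 0.8290/0.6293 = 190 km/h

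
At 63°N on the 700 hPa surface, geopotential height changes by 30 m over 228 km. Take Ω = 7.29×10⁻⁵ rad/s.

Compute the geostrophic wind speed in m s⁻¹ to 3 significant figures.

9.94 m s⁻¹

Coriolis parameter at 63°N:
f = 2Ω sin φ = 2 × 7.29×10⁻⁵ × sin 63° = 1.30×10⁻⁴ s⁻¹
Height gradient: |∂Z/∂n| = 30 m / 228000 m = 1.32×10⁻⁴
On a pressure surface, geostrophic balance gives V_g = (g/f)|∂Z/∂n|:
V_g = 9.81 × 1.32×10⁻⁴ / 1.30×10⁻⁴ = 9.94 m/s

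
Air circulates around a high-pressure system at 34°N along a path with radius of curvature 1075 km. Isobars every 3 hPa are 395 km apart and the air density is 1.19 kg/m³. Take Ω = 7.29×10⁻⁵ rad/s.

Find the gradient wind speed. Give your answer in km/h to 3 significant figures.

31.3 km/h

Coriolis parameter at 34°N:
f = 2Ω sin φ = 2 × 7.29×10⁻⁵ × sin 34° = 8.15×10⁻⁵ s⁻¹
Pressure gradient: |∂P/∂n| = 300 Pa / 395000 m = 7.59×10⁻⁴ Pa/m
Geostrophic speed: V_g = |∂P/∂n|/(fρ) = 7.59×10⁻⁴/(8.15×10⁻⁵ × 1.19) = 7.83 m/s
Around a high, pressure-gradient force acts outward with centrifugal, so Coriolis balances both:
fV = (1/ρ)|∂P/∂n| + V²/R  →  V² − fR·V + fR·V_g = 0
With fR = 8.15×10⁻⁵ × 1075×10³ m = 87.6 m/s:
V = [fR − √((fR)² − 4 fR V_g)]/2 = [87.6 − √(87.6² − 4×87.6×7.83)]/2 = 8.69 m/s
Supergeostrophic (V > V_g = 7.83 m/s), as expected around a high.
Converting: 8.69 m/s × 3.6 = 31.3 km/h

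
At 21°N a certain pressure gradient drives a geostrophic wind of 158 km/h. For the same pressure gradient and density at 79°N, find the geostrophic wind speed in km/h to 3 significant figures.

57.7 km/h

With the same pressure gradient and density, V_g ∝ 1/f ∝ 1/sin φ.
V₂ = V₁ · sin φ₁ / sin φ₂ = 158 × sin 21° / sin 79°
V₂ = 158 × 0.3584/0.9816 = 57.7 km/h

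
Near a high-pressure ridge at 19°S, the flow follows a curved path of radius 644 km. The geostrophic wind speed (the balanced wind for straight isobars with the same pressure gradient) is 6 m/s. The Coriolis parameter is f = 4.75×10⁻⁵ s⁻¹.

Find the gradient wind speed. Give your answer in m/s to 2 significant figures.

Around a high, pressure-gradient force acts outward with centrifugal, so Coriolis balances both:
fV = (1/ρ)|∂P/∂n| + V²/R  →  V² − fR·V + fR·V_g = 0
With fR = 4.75×10⁻⁵ × 644×10³ m = 30.6 m/s:
V = [fR − √((fR)² − 4 fR V_g)]/2 = [30.6 − √(30.6² − 4×30.6×6)]/2 = 8.2 m/s
Supergeostrophic (V > V_g = 6 m/s), as expected around a high.

8.2 m/s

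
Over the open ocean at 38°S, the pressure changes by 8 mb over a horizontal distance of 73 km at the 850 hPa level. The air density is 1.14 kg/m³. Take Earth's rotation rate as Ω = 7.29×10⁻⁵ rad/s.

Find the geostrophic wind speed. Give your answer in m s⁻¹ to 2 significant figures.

110 m s⁻¹

Coriolis parameter at 38°S:
f = 2Ω sin φ = 2 × 7.29×10⁻⁵ × sin 38° = 8.98×10⁻⁵ s⁻¹
Pressure gradient: |∂P/∂n| = 800 Pa / 73000 m = 1.10×10⁻² Pa/m
Geostrophic balance (pressure-gradient force = Coriolis force):
V_g = (1/(fρ)) |∂P/∂n| = 1.10×10⁻² / (8.98×10⁻⁵ × 1.14) = 107 m/s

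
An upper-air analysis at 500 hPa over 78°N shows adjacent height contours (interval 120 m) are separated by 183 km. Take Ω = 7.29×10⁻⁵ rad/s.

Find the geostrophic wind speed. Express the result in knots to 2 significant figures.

88 knots

Coriolis parameter at 78°N:
f = 2Ω sin φ = 2 × 7.29×10⁻⁵ × sin 78° = 1.43×10⁻⁴ s⁻¹
Height gradient: |∂Z/∂n| = 120 m / 183000 m = 6.56×10⁻⁴
On a pressure surface, geostrophic balance gives V_g = (g/f)|∂Z/∂n|:
V_g = 9.81 × 6.56×10⁻⁴ / 1.43×10⁻⁴ = 45.1 m/s
Converting: 45.1 m/s × 1.944 = 88 knots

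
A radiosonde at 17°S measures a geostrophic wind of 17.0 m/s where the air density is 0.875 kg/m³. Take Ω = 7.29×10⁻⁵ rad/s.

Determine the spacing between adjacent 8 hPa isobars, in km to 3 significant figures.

Coriolis parameter at 17°S:
f = 2Ω sin φ = 2 × 7.29×10⁻⁵ × sin 17° = 4.26×10⁻⁵ s⁻¹
Geostrophic balance rearranged: |∂P/∂n| = f ρ V_g
|∂P/∂n| = 4.26×10⁻⁵ × 0.875 × 17.0 = 6.34×10⁻⁴ Pa/m
Isobar spacing: Δn = ΔP/|∂P/∂n| = 800 Pa / 6.34×10⁻⁴ Pa/m = 1261654 m ≈ 1260 km

1260 km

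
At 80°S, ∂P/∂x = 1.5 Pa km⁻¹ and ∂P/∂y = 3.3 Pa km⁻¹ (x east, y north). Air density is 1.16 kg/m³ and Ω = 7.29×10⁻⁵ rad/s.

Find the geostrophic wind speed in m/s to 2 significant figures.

Coriolis parameter at 80°S:
f = 2Ω sin φ = 2 × 7.29×10⁻⁵ × sin 80° = 1.44×10⁻⁴ s⁻¹
In the Southern Hemisphere f is negative: f = −1.44×10⁻⁴ s⁻¹.
Component geostrophic relations (x east, y north):
u_g = −(1/(fρ)) ∂P/∂y,  v_g = (1/(fρ)) ∂P/∂x
u_g = −(3.3×10⁻³)/(−1.44×10⁻⁴ × 1.16) = 19.8 m/s;  v_g = (1.5×10⁻³)/(−1.44×10⁻⁴ × 1.16) = −9.01 m/s
|V_g| = √(u_g² + v_g²) = 21.8 m/s

22 m/s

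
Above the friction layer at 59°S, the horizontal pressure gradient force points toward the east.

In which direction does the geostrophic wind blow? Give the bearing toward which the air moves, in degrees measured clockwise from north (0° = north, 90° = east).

000°

The pressure-gradient force points toward the east (bearing 090°).
Geostrophic balance: in the Southern Hemisphere the Coriolis force deflects motion to the left, so the geostrophic wind blows 90° to the left of the pressure-gradient force (low pressure on the right).
Rotating 090° by 90° counterclockwise gives 000° — the wind blows toward the north.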